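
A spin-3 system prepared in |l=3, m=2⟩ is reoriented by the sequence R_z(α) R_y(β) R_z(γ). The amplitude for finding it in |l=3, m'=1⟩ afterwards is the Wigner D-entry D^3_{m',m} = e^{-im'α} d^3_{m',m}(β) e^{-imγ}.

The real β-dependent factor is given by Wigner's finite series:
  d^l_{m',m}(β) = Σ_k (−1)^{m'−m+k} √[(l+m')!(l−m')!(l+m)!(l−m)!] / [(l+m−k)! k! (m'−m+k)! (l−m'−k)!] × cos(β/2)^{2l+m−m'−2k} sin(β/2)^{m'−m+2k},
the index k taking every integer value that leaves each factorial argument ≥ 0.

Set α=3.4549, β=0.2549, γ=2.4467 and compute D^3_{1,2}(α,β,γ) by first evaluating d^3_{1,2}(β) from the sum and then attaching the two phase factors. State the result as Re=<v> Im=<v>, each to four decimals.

Re=-0.1771 Im=-0.3286

D^3_{1,2}(3.4549,0.2549,2.4467) = e^{-i·1·3.4549}·d^3_{1,2}(0.2549)·e^{-i·2·2.4467}. Compute d first:
c=cos(0.2549/2)=0.991889, s=sin(0.2549/2)=0.127105; N=√[24·2·120·1]=75.894664
k∈{1,2} keeps every argument non-negative
  k=1: (−1)^0·75.8947/(24)·0.9919^5·0.1271^1 = +0.385904
  k=2: (−1)^1·75.8947/(12)·0.9919^3·0.1271^3 = -0.012674
d^3_{1,2}(0.2549) = +0.385904 -0.012674 = +0.373230
Attach z-rotation phases: D = e^{-i(1)(3.4549)}·(+0.373230)·e^{-i(2)(2.4467)} = -0.177072-0.328552i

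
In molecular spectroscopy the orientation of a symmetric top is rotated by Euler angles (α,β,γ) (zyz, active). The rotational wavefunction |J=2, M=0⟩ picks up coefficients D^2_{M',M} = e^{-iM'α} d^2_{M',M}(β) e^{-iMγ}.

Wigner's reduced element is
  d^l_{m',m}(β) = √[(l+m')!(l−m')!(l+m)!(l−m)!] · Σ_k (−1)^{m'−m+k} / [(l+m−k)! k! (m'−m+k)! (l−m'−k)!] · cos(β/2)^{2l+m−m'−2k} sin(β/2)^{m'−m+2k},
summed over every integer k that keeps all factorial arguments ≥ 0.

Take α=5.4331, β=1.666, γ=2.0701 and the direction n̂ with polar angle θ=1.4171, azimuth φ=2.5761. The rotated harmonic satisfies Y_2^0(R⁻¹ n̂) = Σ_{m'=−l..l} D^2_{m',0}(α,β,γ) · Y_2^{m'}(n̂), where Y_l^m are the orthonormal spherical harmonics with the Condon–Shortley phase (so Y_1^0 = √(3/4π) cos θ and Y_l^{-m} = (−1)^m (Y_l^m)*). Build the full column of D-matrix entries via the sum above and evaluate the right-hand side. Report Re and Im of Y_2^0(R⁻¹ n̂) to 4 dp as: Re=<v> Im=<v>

Re=0.5543 Im=0.0000

Need the full column D^2_{m',0} for m'=−2..2 at α=5.4331, β=1.666, γ=2.0701.
cos(β/2)=0.672659, sin(β/2)=0.739953
d^2_{-2,0}: single k=2 term ⇒ +0.606839;  D = -0.078291-0.601767i
d^2_{-1,0}: k∈[1..2] ⇒ +0.551651 -0.667548 = -0.115897;  D = -0.076483+0.087078i
d^2_{0,0}: k∈[0..2] ⇒ +0.204729 -0.990964 +0.299789 = -0.486445;  D = -0.486445+0.000000i
d^2_{1,0}: k∈[0..1] ⇒ -0.551651 +0.667548 = +0.115897;  D = +0.076483+0.087078i
d^2_{2,0}: single k=0 term ⇒ +0.606839;  D = -0.078291+0.601767i
Y_2^{m'}(θ=1.4171,φ=2.5761) and Σ D·Y over m':
  (-0.0783-0.6018i)·(+0.1606+0.3413i)  (-0.0765+0.0871i)·(-0.0987-0.0626i)  (-0.4864+0.0000i)·(-0.2932+0.0000i)  (+0.0765+0.0871i)·(+0.0987-0.0626i)  (-0.0783+0.6018i)·(+0.1606-0.3413i)
Y_2^0(R⁻¹ n̂) = +0.554279+0.000000i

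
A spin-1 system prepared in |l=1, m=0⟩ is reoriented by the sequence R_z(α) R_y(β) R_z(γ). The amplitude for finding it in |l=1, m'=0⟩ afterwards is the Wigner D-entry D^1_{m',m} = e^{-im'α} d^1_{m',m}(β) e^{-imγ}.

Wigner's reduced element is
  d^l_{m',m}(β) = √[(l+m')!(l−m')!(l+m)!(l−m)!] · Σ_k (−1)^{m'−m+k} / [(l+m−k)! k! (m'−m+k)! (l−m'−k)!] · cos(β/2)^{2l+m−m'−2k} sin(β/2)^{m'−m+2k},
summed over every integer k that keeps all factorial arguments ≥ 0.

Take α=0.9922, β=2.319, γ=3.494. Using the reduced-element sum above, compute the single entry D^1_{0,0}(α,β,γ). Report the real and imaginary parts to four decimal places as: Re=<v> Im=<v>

Re=-0.6803 Im=0.0000

D^1_{0,0}(0.9922,2.319,3.494) = e^{-i·0·0.9922}·d^1_{0,0}(2.319)·e^{-i·0·3.494}. Compute d first:
c=cos(2.319/2)=0.399798, s=sin(2.319/2)=0.916603; N=√[1·1·1·1]=1.000000
k∈{0,1} keeps every argument non-negative
  k=0: (−1)^0·1.0000/(1)·0.3998^2·0.9166^0 = +0.159838
  k=1: (−1)^1·1.0000/(1)·0.3998^0·0.9166^2 = -0.840162
d^1_{0,0}(2.319) = +0.159838 -0.840162 = -0.680323
Phases: e^{-i·(0)·0.9922}=+1.000000+0.000000i, e^{-i·(0)·3.494}=+1.000000+0.000000i ⇒ D=-0.680323+0.000000i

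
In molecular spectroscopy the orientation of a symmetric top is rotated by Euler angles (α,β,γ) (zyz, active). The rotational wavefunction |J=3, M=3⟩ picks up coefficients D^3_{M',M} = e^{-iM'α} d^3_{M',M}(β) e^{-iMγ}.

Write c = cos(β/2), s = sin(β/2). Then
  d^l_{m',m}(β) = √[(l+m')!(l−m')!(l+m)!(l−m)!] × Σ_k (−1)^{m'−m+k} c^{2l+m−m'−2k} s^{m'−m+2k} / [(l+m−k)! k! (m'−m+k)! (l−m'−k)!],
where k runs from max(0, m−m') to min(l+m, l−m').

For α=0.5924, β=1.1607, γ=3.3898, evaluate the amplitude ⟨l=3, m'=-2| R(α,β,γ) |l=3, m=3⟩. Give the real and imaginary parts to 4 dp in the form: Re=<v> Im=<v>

Re=-0.0918 Im=-0.0433

D^3_{-2,3}(0.5924,1.1607,3.3898) = e^{-i·-2·0.5924}·d^3_{-2,3}(1.1607)·e^{-i·3·3.3898}. Compute d first:
With c≡cos(β/2)=0.836271 and s≡sin(β/2)=0.548317, N=[1·120·720·1]^{1/2}=293.938769
Admissible k: 5..5 (factorial args all ≥0)
  k=5: (−1)^0·293.9388/(120)·0.8363^1·0.5483^5 = +0.101527
d^3_{-2,3}(1.1607) = +0.101527
Phases: e^{-i·(-2)·0.5924}=+0.376482+0.926424i, e^{-i·(3)·3.3898}=-0.735344+0.677694i ⇒ D=-0.091849-0.043261i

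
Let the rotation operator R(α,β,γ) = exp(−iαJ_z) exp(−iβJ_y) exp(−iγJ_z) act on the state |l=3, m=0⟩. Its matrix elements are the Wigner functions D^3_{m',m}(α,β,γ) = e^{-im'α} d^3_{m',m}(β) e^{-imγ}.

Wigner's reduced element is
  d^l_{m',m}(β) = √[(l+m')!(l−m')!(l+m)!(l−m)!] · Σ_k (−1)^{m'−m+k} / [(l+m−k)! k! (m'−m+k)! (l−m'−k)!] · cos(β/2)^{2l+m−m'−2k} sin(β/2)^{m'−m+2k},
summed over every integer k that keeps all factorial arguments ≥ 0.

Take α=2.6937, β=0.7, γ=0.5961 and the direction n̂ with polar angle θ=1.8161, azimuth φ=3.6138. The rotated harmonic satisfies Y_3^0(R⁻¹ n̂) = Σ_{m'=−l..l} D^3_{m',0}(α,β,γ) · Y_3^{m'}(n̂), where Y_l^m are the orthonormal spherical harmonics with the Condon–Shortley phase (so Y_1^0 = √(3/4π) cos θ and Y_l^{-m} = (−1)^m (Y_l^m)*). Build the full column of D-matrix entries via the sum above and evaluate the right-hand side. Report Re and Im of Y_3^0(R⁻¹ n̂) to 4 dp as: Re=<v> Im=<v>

Need the full column D^3_{m',0} for m'=−3..3 at α=2.6937, β=0.7, γ=0.5961.
cos(β/2)=0.939373, sin(β/2)=0.342898
d^3_{-3,0}: single k=3 term ⇒ +0.149459;  D = -0.033654+0.145621i
d^3_{-2,0}: k∈[2..3] ⇒ +0.501466 -0.066818 = +0.434648;  D = +0.271614-0.339330i
d^3_{-1,0}: k∈[1..3] ⇒ +0.868850 -0.347312 +0.015426 = +0.536964;  D = -0.483999+0.232542i
d^3_{0,0}: k∈[0..3] ⇒ +0.687112 -0.823993 +0.109794 -0.001626 = -0.028713;  D = -0.028713+0.000000i
d^3_{1,0}: k∈[0..2] ⇒ -0.868850 +0.347312 -0.015426 = -0.536964;  D = +0.483999+0.232542i
d^3_{2,0}: k∈[0..1] ⇒ +0.501466 -0.066818 = +0.434648;  D = +0.271614+0.339330i
d^3_{3,0}: single k=0 term ⇒ -0.149459;  D = +0.033654+0.145621i
Y_3^{m'}(θ=1.8161,φ=3.6138) and Σ D·Y over m':
  (-0.0337+0.1456i)·(-0.0585+0.3763i)  (+0.2716-0.3393i)·(-0.1369+0.1892i)  (-0.4840+0.2325i)·(+0.1969-0.1005i)  (-0.0287+0.0000i)·(+0.2452+0.0000i)  (+0.4840+0.2325i)·(-0.1969-0.1005i)  (+0.2716+0.3393i)·(-0.1369-0.1892i)  (+0.0337+0.1456i)·(+0.0585+0.3763i)
Y_3^0(R⁻¹ n̂) = -0.202477-0.000000i

Re=-0.2025 Im=0.0000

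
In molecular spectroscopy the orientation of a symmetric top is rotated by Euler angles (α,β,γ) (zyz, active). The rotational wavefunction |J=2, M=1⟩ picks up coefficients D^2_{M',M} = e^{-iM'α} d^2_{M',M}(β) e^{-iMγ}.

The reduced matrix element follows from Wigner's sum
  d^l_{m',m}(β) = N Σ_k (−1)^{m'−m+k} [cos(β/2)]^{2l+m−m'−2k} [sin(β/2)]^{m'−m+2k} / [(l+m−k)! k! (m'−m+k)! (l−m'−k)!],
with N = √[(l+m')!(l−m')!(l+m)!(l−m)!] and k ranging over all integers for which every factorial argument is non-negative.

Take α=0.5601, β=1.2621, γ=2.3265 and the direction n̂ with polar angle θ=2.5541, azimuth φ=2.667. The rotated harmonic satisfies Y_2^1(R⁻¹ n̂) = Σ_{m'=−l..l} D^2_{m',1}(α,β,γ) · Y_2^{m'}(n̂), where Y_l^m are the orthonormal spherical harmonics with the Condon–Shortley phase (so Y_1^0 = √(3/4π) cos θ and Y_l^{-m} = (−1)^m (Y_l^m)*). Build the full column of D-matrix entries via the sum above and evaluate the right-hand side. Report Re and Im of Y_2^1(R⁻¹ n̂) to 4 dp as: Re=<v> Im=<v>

Re=-0.0557 Im=-0.3397

Need the full column D^2_{m',1} for m'=−2..2 at α=0.5601, β=1.2621, γ=2.3265.
cos(β/2)=0.807408, sin(β/2)=0.589993
d^2_{-2,1}: single k=3 term ⇒ +0.331637;  D = +0.118222-0.309850i
d^2_{-1,1}: k∈[2..3] ⇒ +0.680771 -0.121168 = +0.559604;  D = -0.108764-0.548932i
d^2_{0,1}: k∈[1..2] ⇒ +0.760680 -0.406171 = +0.354509;  D = -0.243123-0.258008i
d^2_{1,1}: k∈[0..1] ⇒ +0.424985 -0.680771 = -0.255787;  D = +0.247516+0.064519i
d^2_{2,1}: single k=0 term ⇒ -0.621093;  D = +0.592408-0.186574i
Y_2^{m'}(θ=2.5541,φ=2.667) and Σ D·Y over m':
  (+0.1182-0.3099i)·(+0.0691+0.0965i)  (-0.1088-0.5489i)·(+0.3170+0.1629i)  (-0.2431-0.2580i)·(+0.3401+0.0000i)  (+0.2475+0.0645i)·(-0.3170+0.1629i)  (+0.5924-0.1866i)·(+0.0691-0.0965i)
Y_2^1(R⁻¹ n̂) = -0.055733-0.339678i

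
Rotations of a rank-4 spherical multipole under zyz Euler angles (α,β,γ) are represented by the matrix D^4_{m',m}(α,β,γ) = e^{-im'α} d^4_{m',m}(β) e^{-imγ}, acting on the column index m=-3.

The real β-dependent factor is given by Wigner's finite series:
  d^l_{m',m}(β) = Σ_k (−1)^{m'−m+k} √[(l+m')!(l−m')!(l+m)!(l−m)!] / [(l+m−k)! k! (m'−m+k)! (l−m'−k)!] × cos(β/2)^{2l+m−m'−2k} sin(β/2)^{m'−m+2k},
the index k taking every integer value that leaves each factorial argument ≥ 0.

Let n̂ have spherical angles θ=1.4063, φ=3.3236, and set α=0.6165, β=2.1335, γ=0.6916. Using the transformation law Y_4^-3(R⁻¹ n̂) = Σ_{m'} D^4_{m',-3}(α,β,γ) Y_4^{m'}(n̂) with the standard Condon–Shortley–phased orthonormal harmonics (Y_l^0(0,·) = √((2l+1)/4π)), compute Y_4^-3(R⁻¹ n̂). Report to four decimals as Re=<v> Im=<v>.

Need the full column D^4_{m',-3} for m'=−4..4 at α=0.6165, β=2.1335, γ=0.6916.
cos(β/2)=0.482973, sin(β/2)=0.875635
d^4_{-4,-3}: single k=1 term ⇒ +0.015182;  D = -0.002592-0.014959i
d^4_{-3,-3}: k∈[0..1] ⇒ +0.002961 -0.068121 = -0.065160;  D = +0.046199+0.045951i
d^4_{-2,-3}: k∈[0..1] ⇒ -0.020084 +0.198047 = +0.177963;  D = -0.175511-0.029443i
d^4_{-1,-3}: k∈[0..1] ⇒ +0.077242 -0.423158 = -0.345916;  D = +0.311435-0.150553i
d^4_{0,-3}: k∈[0..1] ⇒ -0.208760 +0.686196 = +0.477436;  D = -0.230571+0.418070i
d^4_{1,-3}: k∈[0..1] ⇒ +0.423158 -0.834556 = -0.411398;  D = -0.046183-0.408797i
d^4_{2,-3}: k∈[0..1] ⇒ -0.650983 +0.713263 = +0.062281;  D = +0.041486+0.046452i
d^4_{3,-3}: k∈[0..1] ⇒ +0.736009 -0.345610 = +0.390399;  D = +0.380532+0.087215i
d^4_{4,-3}: single k=0 term ⇒ -0.539176;  D = -0.498443+0.205587i
Y_4^{m'}(θ=1.4063,φ=3.3236) and Σ D·Y over m':
  (-0.0026-0.0150i)·(+0.3129-0.2789i)  (+0.0462+0.0460i)·(-0.1682+0.1022i)  (-0.1755-0.0294i)·(-0.2471+0.0941i)  (+0.3114-0.1506i)·(+0.2114-0.0389i)  (-0.2306+0.4181i)·(+0.2349+0.0000i)  (-0.0462-0.4088i)·(-0.2114-0.0389i)  (+0.0415+0.0465i)·(-0.2471-0.0941i)  (+0.3805+0.0872i)·(+0.1682+0.1022i)  (-0.4984+0.2056i)·(+0.3129+0.2789i)
Y_4^-3(R⁻¹ n̂) = -0.135714+0.089750i

Re=-0.1357 Im=0.0897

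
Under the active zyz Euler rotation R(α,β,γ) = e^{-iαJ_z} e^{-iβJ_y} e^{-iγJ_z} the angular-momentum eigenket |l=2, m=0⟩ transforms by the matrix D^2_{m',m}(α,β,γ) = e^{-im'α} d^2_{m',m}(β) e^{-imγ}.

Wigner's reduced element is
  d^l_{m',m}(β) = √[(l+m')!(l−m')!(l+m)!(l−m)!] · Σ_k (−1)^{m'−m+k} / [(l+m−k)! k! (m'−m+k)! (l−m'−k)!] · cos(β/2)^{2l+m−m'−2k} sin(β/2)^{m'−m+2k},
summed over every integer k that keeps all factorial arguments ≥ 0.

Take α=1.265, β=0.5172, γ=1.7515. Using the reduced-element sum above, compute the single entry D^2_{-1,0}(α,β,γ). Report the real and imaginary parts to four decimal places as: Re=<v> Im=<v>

D^2_{-1,0}(1.265,0.5172,1.7515) = e^{-i·-1·1.265}·d^2_{-1,0}(0.5172)·e^{-i·0·1.7515}. Compute d first:
With c≡cos(β/2)=0.966749 and s≡sin(β/2)=0.255727, N=[1·6·2·2]^{1/2}=4.898979
k: max(0,(0)−(-1))=1 … min(2+(0),2−(-1))=2
  k=1: (−1)^0·4.8990/(2)·0.9667^3·0.2557^1 = +0.565971
  k=2: (−1)^1·4.8990/(2)·0.9667^1·0.2557^3 = -0.039602
d^2_{-1,0}(0.5172) = +0.565971 -0.039602 = +0.526368
Phases: e^{-i·(-1)·1.265}=+0.301053+0.953608i, e^{-i·(0)·1.7515}=+1.000000+0.000000i ⇒ D=+0.158465+0.501949i

Re=0.1585 Im=0.5019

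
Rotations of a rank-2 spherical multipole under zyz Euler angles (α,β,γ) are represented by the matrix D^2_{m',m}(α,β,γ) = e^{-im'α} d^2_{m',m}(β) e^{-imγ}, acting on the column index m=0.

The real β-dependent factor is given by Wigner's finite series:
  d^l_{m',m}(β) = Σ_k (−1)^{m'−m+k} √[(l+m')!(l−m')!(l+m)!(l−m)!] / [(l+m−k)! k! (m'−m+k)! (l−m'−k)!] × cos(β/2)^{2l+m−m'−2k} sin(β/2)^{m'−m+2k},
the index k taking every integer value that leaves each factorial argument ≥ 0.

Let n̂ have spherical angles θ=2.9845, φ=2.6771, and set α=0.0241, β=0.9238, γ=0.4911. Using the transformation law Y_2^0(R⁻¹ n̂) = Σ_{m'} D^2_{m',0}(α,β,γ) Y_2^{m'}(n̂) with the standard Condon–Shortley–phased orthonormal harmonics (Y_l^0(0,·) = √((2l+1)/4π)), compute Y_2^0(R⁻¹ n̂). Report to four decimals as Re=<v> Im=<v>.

Need the full column D^2_{m',0} for m'=−2..2 at α=0.0241, β=0.9238, γ=0.4911.
cos(β/2)=0.895207, sin(β/2)=0.445650
d^2_{-2,0}: single k=2 term ⇒ +0.389862;  D = +0.389409+0.018784i
d^2_{-1,0}: k∈[1..2] ⇒ +0.783142 -0.194080 = +0.589062;  D = +0.588891+0.014195i
d^2_{0,0}: k∈[0..2] ⇒ +0.642236 -0.636641 +0.039443 = +0.045038;  D = +0.045038+0.000000i
d^2_{1,0}: k∈[0..1] ⇒ -0.783142 +0.194080 = -0.589062;  D = -0.588891+0.014195i
d^2_{2,0}: single k=0 term ⇒ +0.389862;  D = +0.389409-0.018784i
Y_2^{m'}(θ=2.9845,φ=2.6771) and Σ D·Y over m':
  (+0.3894+0.0188i)·(+0.0057+0.0076i)  (+0.5889+0.0142i)·(+0.1067+0.0535i)  (+0.0450+0.0000i)·(+0.6076+0.0000i)  (-0.5889+0.0142i)·(-0.1067+0.0535i)  (+0.3894-0.0188i)·(+0.0057-0.0076i)
Y_2^0(R⁻¹ n̂) = +0.155673-0.000000i

Re=0.1557 Im=0.0000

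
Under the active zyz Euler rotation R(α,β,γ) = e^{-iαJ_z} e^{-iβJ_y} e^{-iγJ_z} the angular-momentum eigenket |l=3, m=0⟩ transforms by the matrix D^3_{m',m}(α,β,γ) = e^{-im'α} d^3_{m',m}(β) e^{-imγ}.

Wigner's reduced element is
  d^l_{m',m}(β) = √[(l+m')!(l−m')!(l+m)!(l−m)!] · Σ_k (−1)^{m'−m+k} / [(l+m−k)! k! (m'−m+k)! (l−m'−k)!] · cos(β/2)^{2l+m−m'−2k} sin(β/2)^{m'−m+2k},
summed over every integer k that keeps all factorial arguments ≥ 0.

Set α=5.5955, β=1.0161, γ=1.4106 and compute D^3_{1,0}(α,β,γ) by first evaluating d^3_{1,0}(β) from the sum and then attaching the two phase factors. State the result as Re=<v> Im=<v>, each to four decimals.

D^3_{1,0}(5.5955,1.0161,1.4106) = e^{-i·1·5.5955}·d^3_{1,0}(1.0161)·e^{-i·0·1.4106}. Compute d first:
c=cos(1.0161/2)=0.873695, s=sin(1.0161/2)=0.486474; N=√[24·2·6·6]=41.569219
Admissible k: 0..2 (factorial args all ≥0)
  k=0: (−1)^1·41.5692/(12)·0.8737^5·0.4865^1 = -0.857925
  k=1: (−1)^2·41.5692/(4)·0.8737^3·0.4865^3 = +0.797942
  k=2: (−1)^3·41.5692/(12)·0.8737^1·0.4865^5 = -0.082461
d^3_{1,0}(1.0161) = -0.857925 +0.797942 -0.082461 = -0.142445
D = (+0.772717+0.634750i)·(-0.142445)·(+1.000000+0.000000i) = -0.110069-0.090417i

Re=-0.1101 Im=-0.0904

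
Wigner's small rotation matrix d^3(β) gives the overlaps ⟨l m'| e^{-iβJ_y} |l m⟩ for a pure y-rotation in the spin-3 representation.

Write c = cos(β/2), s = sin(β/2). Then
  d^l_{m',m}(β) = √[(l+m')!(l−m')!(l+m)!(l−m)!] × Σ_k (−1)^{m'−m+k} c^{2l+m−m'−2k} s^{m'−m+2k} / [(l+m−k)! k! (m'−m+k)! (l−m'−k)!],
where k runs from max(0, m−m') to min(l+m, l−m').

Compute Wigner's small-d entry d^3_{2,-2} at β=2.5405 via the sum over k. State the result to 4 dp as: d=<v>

d=-0.3947

d^3_{2,-2}(β=2.5405) via Wigner's sum:
c=cos(2.5405/2)=0.296042, s=sin(2.5405/2)=0.955175; N=√[120·1·1·120]=120.000000
Admissible k: 0..1 (factorial args all ≥0)
  k=0: (−1)^4·120.0000/(24)·0.2960^2·0.9552^4 = +0.364761
  k=1: (−1)^5·120.0000/(120)·0.2960^0·0.9552^6 = -0.759447
d^3_{2,-2}(2.5405) = +0.364761 -0.759447 = -0.394686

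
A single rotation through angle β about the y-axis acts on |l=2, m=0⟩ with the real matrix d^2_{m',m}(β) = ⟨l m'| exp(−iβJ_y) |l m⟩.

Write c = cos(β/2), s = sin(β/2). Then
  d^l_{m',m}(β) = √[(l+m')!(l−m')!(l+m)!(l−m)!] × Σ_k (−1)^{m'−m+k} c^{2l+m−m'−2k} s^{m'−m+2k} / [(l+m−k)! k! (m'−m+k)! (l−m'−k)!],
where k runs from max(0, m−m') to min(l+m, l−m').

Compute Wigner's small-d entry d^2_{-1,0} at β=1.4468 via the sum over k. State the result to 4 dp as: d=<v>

d=0.1503

d^2_{-1,0}(β=1.4468) via Wigner's sum:
Half-angle: c=0.749559, s=0.661937. N=√(1·6·2·2)=4.898979
The bounds max(0,m−m')=1 and min(l+m,l−m')=2 give 2 terms
  k=1: (−1)^0·4.8990/(2)·0.7496^3·0.6619^1 = +0.682827
  k=2: (−1)^1·4.8990/(2)·0.7496^1·0.6619^3 = -0.532515
d^2_{-1,0}(1.4468) = +0.682827 -0.532515 = +0.150312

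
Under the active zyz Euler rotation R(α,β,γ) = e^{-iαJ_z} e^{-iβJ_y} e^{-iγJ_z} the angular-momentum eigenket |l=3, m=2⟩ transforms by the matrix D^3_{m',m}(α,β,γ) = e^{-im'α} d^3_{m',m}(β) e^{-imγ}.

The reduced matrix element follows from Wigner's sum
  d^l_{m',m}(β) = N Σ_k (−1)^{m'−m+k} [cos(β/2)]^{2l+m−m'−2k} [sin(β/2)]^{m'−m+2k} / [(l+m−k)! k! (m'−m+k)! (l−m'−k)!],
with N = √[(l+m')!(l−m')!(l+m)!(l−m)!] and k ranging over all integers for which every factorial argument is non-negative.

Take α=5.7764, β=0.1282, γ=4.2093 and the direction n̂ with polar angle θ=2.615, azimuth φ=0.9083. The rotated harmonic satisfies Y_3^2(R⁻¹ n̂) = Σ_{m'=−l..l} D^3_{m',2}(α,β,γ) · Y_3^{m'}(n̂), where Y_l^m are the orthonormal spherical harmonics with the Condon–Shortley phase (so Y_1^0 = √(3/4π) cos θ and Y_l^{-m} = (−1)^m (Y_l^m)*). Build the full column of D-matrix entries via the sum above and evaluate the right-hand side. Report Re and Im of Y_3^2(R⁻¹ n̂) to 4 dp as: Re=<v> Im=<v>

Re=-0.2344 Im=-0.0681

Need the full column D^3_{m',2} for m'=−3..3 at α=5.7764, β=0.1282, γ=4.2093.
cos(β/2)=0.997946, sin(β/2)=0.064056
d^3_{-3,2}: single k=5 term ⇒ +0.000003;  D = -0.000002+0.000001i
d^3_{-2,2}: k∈[4..5] ⇒ +0.000084 -0.000000 = +0.000084;  D = -0.000084+0.000001i
d^3_{-1,2}: k∈[3..4] ⇒ +0.001652 -0.000003 = +0.001649;  D = -0.001447-0.000790i
d^3_{0,2}: k∈[2..3] ⇒ +0.022290 -0.000092 = +0.022198;  D = -0.011878-0.018753i
d^3_{1,2}: k∈[1..2] ⇒ +0.200492 -0.001652 = +0.198840;  D = -0.011493-0.198507i
d^3_{2,2}: k∈[0..1] ⇒ +0.987741 -0.020348 = +0.967393;  D = +0.419870-0.871527i
d^3_{3,2}: single k=0 term ⇒ -0.155300;  D = -0.126840+0.089609i
Y_3^{m'}(θ=2.615,φ=0.9083) and Σ D·Y over m':
  (-0.0000+0.0000i)·(-0.0484-0.0214i)  (-0.0001+0.0000i)·(+0.0543+0.2165i)  (-0.0014-0.0008i)·(+0.2734-0.3505i)  (-0.0119-0.0188i)·(-0.2378+0.0000i)  (-0.0115-0.1985i)·(-0.2734-0.3505i)  (+0.4199-0.8715i)·(+0.0543-0.2165i)  (-0.1268+0.0896i)·(+0.0484-0.0214i)
Y_3^2(R⁻¹ n̂) = -0.234371-0.068118i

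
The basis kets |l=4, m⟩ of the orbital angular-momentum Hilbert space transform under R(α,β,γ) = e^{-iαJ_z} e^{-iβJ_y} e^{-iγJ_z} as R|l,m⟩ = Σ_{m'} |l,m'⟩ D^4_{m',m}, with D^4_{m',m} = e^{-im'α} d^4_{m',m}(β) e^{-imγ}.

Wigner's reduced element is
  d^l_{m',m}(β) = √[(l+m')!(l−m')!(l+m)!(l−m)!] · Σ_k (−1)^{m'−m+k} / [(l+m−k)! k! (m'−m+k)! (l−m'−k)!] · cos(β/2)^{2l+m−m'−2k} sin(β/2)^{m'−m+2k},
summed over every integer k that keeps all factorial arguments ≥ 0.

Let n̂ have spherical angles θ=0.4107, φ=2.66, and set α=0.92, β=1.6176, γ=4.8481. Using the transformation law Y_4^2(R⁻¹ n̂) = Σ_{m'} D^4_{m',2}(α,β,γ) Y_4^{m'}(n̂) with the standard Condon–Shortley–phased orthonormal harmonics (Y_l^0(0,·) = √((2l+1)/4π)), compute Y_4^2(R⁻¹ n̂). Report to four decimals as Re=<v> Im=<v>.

Need the full column D^4_{m',2} for m'=−4..4 at α=0.92, β=1.6176, γ=4.8481.
cos(β/2)=0.690367, sin(β/2)=0.723459
d^4_{-4,2}: single k=6 term ⇒ +0.361596;  D = +0.348785+0.095398i
d^4_{-3,2}: k∈[5..6] ⇒ +0.731974 -0.267943 = +0.464031;  D = +0.368559-0.281938i
d^4_{-2,2}: k∈[4..6] ⇒ +0.933400 -0.820023 +0.075043 = +0.188421;  D = -0.000418-0.188420i
d^4_{-1,2}: k∈[3..5] ⇒ +0.839765 -1.383302 +0.303819 = -0.239718;  D = +0.191042+0.144803i
d^4_{0,2}: k∈[2..4] ⇒ +0.537564 -1.574224 +0.648285 = -0.388376;  D = +0.374158-0.104124i
d^4_{1,2}: k∈[1..3] ⇒ +0.229409 -1.259647 +0.922201 = -0.108037;  D = +0.040010-0.100355i
d^4_{2,2}: k∈[0..2] ⇒ +0.051599 -0.679970 +0.933400 = +0.305029;  D = +0.156990+0.261528i
d^4_{3,2}: k∈[0..1] ⇒ -0.202320 +0.666543 = +0.464223;  D = +0.461408+0.051040i
d^4_{4,2}: single k=0 term ⇒ +0.299839;  D = +0.206775-0.217134i
Y_4^{m'}(θ=0.4107,φ=2.66) and Σ D·Y over m':
  (+0.3488+0.0954i)·(-0.0039+0.0105i)  (+0.3686-0.2819i)·(-0.0092-0.0725i)  (-0.0004-0.1884i)·(+0.1487+0.2138i)  (+0.1910+0.1448i)·(-0.4427-0.2313i)  (+0.3742-0.1041i)·(+0.2659+0.0000i)  (+0.0400-0.1004i)·(+0.4427-0.2313i)  (+0.1570+0.2615i)·(+0.1487-0.2138i)  (+0.4614+0.0510i)·(+0.0092-0.0725i)  (+0.2068-0.2171i)·(-0.0039-0.0105i)
Y_4^2(R⁻¹ n̂) = +0.141049-0.267550i

Re=0.1410 Im=-0.2675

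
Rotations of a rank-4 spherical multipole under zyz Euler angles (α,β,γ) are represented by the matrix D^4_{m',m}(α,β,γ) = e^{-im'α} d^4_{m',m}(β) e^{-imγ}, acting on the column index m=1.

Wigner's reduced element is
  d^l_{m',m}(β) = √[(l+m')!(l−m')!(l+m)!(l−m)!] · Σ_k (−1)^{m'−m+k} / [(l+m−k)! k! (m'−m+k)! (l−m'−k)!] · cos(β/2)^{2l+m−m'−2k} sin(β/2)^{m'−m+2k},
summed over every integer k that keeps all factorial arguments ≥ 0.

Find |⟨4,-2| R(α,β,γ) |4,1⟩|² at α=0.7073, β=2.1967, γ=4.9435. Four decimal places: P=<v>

Split into d^4_{-2,1}(β=2.1967) × two z-phases.
With c≡cos(β/2)=0.455066 and s≡sin(β/2)=0.890458, N=[2·720·120·6]^{1/2}=1018.233765
Admissible k: 3..5 (factorial args all ≥0)
  k=3: (−1)^0·1018.2338/(72)·0.4551^5·0.8905^3 = +0.194862
  k=4: (−1)^1·1018.2338/(48)·0.4551^3·0.8905^5 = -1.119170
  k=5: (−1)^2·1018.2338/(240)·0.4551^1·0.8905^7 = +0.857045
d^4_{-2,1}(2.1967) = +0.194862 -1.119170 +0.857045 = -0.067263
|D^4_{-2,1}|² = |d^4_{-2,1}(β)|² = (-0.067263)² = 0.004524 (the z-rotation phases have unit modulus)

P=0.0045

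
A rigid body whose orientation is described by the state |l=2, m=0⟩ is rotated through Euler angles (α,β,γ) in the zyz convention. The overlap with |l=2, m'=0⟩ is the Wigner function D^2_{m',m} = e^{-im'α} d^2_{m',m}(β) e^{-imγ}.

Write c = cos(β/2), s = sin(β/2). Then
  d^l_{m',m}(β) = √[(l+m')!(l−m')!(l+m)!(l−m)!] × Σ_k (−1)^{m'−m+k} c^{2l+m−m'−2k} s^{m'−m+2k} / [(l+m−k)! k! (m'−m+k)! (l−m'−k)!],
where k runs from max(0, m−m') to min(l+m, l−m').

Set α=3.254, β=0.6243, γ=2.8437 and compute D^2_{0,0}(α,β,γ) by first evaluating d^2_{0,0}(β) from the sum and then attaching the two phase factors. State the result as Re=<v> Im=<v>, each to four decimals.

Re=0.4875 Im=0.0000

Split into d^2_{0,0}(β=0.6243) × two z-phases.
Half-angle: c=0.951675, s=0.307105. N=√(2·2·2·2)=4.000000
The bounds max(0,m−m')=0 and min(l+m,l−m')=2 give 3 terms
  k=0: (−1)^0·4.0000/(4)·0.9517^4·0.3071^0 = +0.820268
  k=1: (−1)^1·4.0000/(1)·0.9517^2·0.3071^2 = -0.341675
  k=2: (−1)^2·4.0000/(4)·0.9517^0·0.3071^4 = +0.008895
d^2_{0,0}(0.6243) = +0.820268 -0.341675 +0.008895 = +0.487488
Attach z-rotation phases: D = e^{-i(0)(3.254)}·(+0.487488)·e^{-i(0)(2.8437)} = +0.487488+0.000000i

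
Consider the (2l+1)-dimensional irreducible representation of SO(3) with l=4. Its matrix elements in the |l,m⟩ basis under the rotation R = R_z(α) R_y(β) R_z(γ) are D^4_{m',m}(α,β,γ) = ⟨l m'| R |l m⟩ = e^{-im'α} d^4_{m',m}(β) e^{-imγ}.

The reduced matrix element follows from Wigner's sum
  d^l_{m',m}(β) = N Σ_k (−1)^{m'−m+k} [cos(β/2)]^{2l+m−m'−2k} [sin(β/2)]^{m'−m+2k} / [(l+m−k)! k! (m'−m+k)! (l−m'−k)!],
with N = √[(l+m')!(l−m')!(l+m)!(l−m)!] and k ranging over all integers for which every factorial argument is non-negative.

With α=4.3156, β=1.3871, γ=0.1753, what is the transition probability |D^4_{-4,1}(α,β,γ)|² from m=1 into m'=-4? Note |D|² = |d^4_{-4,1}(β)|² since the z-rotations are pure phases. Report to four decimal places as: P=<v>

P=0.1320

Split into d^4_{-4,1}(β=1.3871) × two z-phases.
c=cos(1.3871/2)=0.768981, s=sin(1.3871/2)=0.639271; N=√[1·40320·120·6]=5387.986637
k∈{5} keeps every argument non-negative
  k=5: (−1)^0·5387.9866/(720)·0.7690^3·0.6393^5 = +0.363301
d^4_{-4,1}(1.3871) = +0.363301
|D^4_{-4,1}|² = |d^4_{-4,1}(β)|² = (+0.363301)² = 0.131988 (the z-rotation phases have unit modulus)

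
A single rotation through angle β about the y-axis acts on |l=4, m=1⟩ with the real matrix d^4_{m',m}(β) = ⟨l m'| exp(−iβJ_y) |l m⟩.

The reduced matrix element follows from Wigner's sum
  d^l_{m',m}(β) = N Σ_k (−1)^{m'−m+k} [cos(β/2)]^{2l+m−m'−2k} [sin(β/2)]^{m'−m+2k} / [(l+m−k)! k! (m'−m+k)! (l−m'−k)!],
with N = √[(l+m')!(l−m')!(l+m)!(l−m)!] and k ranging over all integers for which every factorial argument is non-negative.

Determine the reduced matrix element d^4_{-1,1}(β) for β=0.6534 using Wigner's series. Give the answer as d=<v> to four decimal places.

d=0.5019

d^4_{-1,1}(β=0.6534) via Wigner's sum:
c=cos(0.6534/2)=0.947107, s=sin(0.6534/2)=0.320919; N=√[6·120·120·6]=720.000000
k: max(0,(1)−(-1))=2 … min(4+(1),4−(-1))=5
  k=2: (−1)^0·720.0000/(72)·0.9471^6·0.3209^2 = +0.743335
  k=3: (−1)^1·720.0000/(24)·0.9471^4·0.3209^4 = -0.256035
  k=4: (−1)^2·720.0000/(48)·0.9471^2·0.3209^6 = +0.014698
  k=5: (−1)^3·720.0000/(720)·0.9471^0·0.3209^8 = -0.000113
d^4_{-1,1}(0.6534) = +0.743335 -0.256035 +0.014698 -0.000113 = +0.501886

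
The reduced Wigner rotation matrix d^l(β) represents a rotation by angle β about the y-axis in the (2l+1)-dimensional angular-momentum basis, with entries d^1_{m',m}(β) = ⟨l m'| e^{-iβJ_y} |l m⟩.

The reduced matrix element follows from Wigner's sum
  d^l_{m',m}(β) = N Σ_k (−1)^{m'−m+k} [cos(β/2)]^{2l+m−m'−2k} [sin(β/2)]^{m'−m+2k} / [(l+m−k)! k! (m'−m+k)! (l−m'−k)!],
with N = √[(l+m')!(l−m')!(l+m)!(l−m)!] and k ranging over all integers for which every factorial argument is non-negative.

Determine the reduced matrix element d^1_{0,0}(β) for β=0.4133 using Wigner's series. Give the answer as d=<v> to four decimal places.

d=0.9158

d^1_{0,0}(β=0.4133) via Wigner's sum:
Half-angle: c=0.978724, s=0.205182. N=√(1·1·1·1)=1.000000
The bounds max(0,m−m')=0 and min(l+m,l−m')=1 give 2 terms
  k=0: (−1)^0·1.0000/(1)·0.9787^2·0.2052^0 = +0.957900
  k=1: (−1)^1·1.0000/(1)·0.9787^0·0.2052^2 = -0.042100
d^1_{0,0}(0.4133) = +0.957900 -0.042100 = +0.915800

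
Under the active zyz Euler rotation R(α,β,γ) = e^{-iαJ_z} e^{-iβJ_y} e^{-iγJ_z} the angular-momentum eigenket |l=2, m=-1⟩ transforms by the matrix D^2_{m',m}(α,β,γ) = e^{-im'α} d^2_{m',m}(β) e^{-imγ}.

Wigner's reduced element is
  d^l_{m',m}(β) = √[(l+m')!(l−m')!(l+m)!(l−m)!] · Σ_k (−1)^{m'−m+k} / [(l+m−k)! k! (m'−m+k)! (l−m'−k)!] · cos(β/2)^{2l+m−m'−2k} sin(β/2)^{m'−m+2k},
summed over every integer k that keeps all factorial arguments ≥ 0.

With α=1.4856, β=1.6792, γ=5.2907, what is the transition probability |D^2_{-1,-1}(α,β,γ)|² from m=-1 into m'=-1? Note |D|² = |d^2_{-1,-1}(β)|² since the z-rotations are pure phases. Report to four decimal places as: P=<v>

P=0.2942

Split into d^2_{-1,-1}(β=1.6792) × two z-phases.
Half-angle: c=0.667761, s=0.744376. N=√(1·6·1·6)=6.000000
Admissible k: 0..1 (factorial args all ≥0)
  k=0: (−1)^0·6.0000/(6)·0.6678^4·0.7444^0 = +0.198831
  k=1: (−1)^1·6.0000/(2)·0.6678^2·0.7444^2 = -0.741221
d^2_{-1,-1}(1.6792) = +0.198831 -0.741221 = -0.542390
|D^2_{-1,-1}|² = |d^2_{-1,-1}(β)|² = (-0.542390)² = 0.294187 (the z-rotation phases have unit modulus)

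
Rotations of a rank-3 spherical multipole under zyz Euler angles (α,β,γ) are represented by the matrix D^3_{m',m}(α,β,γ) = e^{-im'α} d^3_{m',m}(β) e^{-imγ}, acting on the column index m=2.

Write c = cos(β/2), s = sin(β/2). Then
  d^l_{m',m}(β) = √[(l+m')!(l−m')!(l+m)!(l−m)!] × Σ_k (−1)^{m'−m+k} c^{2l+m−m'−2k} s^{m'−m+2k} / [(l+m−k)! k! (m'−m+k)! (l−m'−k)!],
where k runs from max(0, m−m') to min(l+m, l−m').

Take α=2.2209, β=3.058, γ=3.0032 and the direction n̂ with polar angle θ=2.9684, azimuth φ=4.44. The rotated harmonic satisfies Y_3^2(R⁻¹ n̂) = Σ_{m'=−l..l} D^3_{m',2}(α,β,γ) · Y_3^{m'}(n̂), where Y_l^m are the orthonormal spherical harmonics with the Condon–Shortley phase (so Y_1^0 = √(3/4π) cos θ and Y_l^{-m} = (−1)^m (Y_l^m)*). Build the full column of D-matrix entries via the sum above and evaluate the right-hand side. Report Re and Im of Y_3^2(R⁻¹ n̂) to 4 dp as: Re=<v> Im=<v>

Need the full column D^3_{m',2} for m'=−3..3 at α=2.2209, β=3.058, γ=3.0032.
cos(β/2)=0.041784, sin(β/2)=0.999127
d^3_{-3,2}: single k=5 term ⇒ +0.101904;  D = +0.080734+0.062181i
d^3_{-2,2}: k∈[4..5] ⇒ +0.008699 -0.994771 = -0.986072;  D = -0.006110+0.986053i
d^3_{-1,2}: k∈[3..4] ⇒ +0.000460 -0.131557 = -0.131097;  D = +0.104846-0.078701i
d^3_{0,2}: k∈[2..3] ⇒ +0.000017 -0.009529 = -0.009513;  D = -0.009151-0.002599i
d^3_{1,2}: k∈[1..2] ⇒ +0.000000 -0.000460 = -0.000460;  D = +0.000168+0.000428i
d^3_{2,2}: k∈[0..1] ⇒ +0.000000 -0.000015 = -0.000015;  D = +0.000008-0.000013i
d^3_{3,2}: single k=0 term ⇒ -0.000000;  D = -0.000000+0.000000i
Y_3^{m'}(θ=2.9684,φ=4.44) and Σ D·Y over m':
  (+0.0807+0.0622i)·(+0.0016-0.0015i)  (-0.0061+0.9861i)·(+0.0256+0.0155i)  (+0.1048-0.0787i)·(-0.0577+0.2066i)  (-0.0092-0.0026i)·(-0.6806+0.0000i)  (+0.0002+0.0004i)·(+0.0577+0.2066i)  (+0.0000-0.0000i)·(+0.0256-0.0155i)  (-0.0000+0.0000i)·(-0.0016-0.0015i)
Y_3^2(R⁻¹ n̂) = +0.001141+0.053126i

Re=0.0011 Im=0.0531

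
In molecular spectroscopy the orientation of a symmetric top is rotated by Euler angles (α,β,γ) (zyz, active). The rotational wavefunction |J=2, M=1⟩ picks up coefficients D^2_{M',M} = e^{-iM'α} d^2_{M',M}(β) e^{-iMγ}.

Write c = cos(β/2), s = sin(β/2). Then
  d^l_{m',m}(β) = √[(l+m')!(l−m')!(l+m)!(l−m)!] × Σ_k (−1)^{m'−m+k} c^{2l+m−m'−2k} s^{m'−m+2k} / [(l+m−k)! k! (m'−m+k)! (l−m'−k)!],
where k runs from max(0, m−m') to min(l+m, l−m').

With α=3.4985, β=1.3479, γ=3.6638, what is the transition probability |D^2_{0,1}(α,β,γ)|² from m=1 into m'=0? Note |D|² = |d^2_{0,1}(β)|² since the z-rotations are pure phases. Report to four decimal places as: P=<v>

Split into d^2_{0,1}(β=1.3479) × two z-phases.
Half-angle: c=0.781363, s=0.624077. N=√(2·2·6·1)=4.898979
k∈{1,2} keeps every argument non-negative
  k=1: (−1)^0·4.8990/(2)·0.7814^3·0.6241^1 = +0.729242
  k=2: (−1)^1·4.8990/(2)·0.7814^1·0.6241^3 = -0.465204
d^2_{0,1}(1.3479) = +0.729242 -0.465204 = +0.264039
|D^2_{0,1}|² = |d^2_{0,1}(β)|² = (+0.264039)² = 0.069716 (the z-rotation phases have unit modulus)

P=0.0697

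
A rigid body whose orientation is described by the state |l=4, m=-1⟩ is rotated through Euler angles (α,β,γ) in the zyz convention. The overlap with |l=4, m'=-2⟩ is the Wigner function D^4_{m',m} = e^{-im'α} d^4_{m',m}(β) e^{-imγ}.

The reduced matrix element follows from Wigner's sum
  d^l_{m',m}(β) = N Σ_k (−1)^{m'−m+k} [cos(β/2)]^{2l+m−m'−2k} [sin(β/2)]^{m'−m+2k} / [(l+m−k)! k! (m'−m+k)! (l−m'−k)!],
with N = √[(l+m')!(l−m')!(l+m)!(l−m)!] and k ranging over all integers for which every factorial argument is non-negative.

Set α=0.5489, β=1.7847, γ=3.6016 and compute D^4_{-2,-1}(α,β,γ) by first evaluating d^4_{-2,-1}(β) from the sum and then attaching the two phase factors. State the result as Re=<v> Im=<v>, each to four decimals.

Split into d^4_{-2,-1}(β=1.7847) × two z-phases.
c=cos(1.7847/2)=0.627584, s=sin(1.7847/2)=0.778549; N=√[2·720·6·120]=1018.233765
Admissible k: 1..3 (factorial args all ≥0)
  k=1: (−1)^0·1018.2338/(240)·0.6276^7·0.7785^1 = +0.126656
  k=2: (−1)^1·1018.2338/(48)·0.6276^5·0.7785^3 = -0.974594
  k=3: (−1)^2·1018.2338/(72)·0.6276^3·0.7785^5 = +0.999908
d^4_{-2,-1}(1.7847) = +0.126656 -0.974594 +0.999908 = +0.151970
Phases: e^{-i·(-2)·0.5489}=+0.455556+0.890207i, e^{-i·(-1)·3.6016}=-0.896049-0.443955i ⇒ D=-0.001974-0.151957i

Re=-0.0020 Im=-0.1520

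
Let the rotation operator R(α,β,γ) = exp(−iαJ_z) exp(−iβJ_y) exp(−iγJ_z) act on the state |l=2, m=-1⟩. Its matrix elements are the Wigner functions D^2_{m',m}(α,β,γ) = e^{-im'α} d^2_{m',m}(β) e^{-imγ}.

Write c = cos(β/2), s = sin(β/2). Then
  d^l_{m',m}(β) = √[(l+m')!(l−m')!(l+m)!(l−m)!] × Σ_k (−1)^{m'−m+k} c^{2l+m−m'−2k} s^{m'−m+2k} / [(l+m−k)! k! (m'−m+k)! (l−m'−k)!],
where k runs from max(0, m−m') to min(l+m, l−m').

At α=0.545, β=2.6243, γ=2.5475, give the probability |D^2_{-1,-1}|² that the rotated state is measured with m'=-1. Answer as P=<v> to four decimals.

D^2_{-1,-1}(0.545,2.6243,2.5475) = e^{-i·-1·0.545}·d^2_{-1,-1}(2.6243)·e^{-i·-1·2.5475}. Compute d first:
c=cos(2.6243/2)=0.255772, s=sin(2.6243/2)=0.966737; N=√[1·6·1·6]=6.000000
The bounds max(0,m−m')=0 and min(l+m,l−m')=1 give 2 terms
  k=0: (−1)^0·6.0000/(6)·0.2558^4·0.9667^0 = +0.004280
  k=1: (−1)^1·6.0000/(2)·0.2558^2·0.9667^2 = -0.183419
d^2_{-1,-1}(2.6243) = +0.004280 -0.183419 = -0.179139
|D^2_{-1,-1}|² = |d^2_{-1,-1}(β)|² = (-0.179139)² = 0.032091 (the z-rotation phases have unit modulus)

P=0.0321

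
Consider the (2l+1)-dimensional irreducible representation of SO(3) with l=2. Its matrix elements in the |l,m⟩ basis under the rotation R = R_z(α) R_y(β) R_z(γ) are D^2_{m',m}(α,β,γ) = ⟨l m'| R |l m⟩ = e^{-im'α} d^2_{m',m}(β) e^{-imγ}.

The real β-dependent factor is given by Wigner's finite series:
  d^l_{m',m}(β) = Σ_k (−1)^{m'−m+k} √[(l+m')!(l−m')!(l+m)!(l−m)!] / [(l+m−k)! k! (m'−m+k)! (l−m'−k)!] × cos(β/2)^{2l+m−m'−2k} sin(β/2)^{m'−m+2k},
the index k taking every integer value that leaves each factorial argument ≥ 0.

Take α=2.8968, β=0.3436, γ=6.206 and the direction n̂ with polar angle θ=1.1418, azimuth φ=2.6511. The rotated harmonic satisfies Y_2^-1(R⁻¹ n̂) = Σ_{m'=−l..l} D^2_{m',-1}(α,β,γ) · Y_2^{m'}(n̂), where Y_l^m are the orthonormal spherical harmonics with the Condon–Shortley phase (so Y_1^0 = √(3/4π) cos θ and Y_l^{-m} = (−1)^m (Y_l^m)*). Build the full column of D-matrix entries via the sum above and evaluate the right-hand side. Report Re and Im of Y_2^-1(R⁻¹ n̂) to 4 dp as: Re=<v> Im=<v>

Re=0.3754 Im=0.0890

Need the full column D^2_{m',-1} for m'=−2..2 at α=2.8968, β=0.3436, γ=6.206.
cos(β/2)=0.985279, sin(β/2)=0.170956
d^2_{-2,-1}: single k=1 term ⇒ +0.327033;  D = +0.275898-0.175588i
d^2_{-1,-1}: k∈[0..1] ⇒ +0.942402 -0.085116 = +0.857287;  D = -0.813232+0.271283i
d^2_{0,-1}: k∈[0..1] ⇒ -0.400532 +0.012058 = -0.388474;  D = -0.387317+0.029955i
d^2_{1,-1}: k∈[0..1] ⇒ +0.085116 -0.000854 = +0.084261;  D = -0.083081-0.014057i
d^2_{2,-1}: single k=0 term ⇒ -0.009846;  D = -0.009020-0.003946i
Y_2^{m'}(θ=1.1418,φ=2.6511) and Σ D·Y over m':
  (+0.2759-0.1756i)·(+0.1777+0.2655i)  (-0.8132+0.2713i)·(-0.2578-0.1377i)  (-0.3873+0.0300i)·(-0.1517+0.0000i)  (-0.0831-0.0141i)·(+0.2578-0.1377i)  (-0.0090-0.0039i)·(+0.1777-0.2655i)
Y_2^-1(R⁻¹ n̂) = +0.375356+0.089026i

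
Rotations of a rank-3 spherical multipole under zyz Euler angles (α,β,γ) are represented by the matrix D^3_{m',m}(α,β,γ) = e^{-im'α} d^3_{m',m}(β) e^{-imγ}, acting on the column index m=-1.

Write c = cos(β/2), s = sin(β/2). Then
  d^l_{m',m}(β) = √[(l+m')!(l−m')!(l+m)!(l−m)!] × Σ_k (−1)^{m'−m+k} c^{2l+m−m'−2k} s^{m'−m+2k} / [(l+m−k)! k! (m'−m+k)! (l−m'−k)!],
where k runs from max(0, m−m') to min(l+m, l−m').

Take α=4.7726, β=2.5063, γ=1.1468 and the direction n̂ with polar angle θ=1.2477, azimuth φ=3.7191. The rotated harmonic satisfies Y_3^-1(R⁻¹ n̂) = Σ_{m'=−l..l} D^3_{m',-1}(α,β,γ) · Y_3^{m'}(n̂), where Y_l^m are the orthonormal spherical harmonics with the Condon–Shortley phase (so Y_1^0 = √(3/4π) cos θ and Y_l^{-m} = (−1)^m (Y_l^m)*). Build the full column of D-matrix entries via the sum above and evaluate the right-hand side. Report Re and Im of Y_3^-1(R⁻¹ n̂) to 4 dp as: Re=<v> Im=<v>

Need the full column D^3_{m',-1} for m'=−3..3 at α=4.7726, β=2.5063, γ=1.1468.
cos(β/2)=0.312332, sin(β/2)=0.949973
d^3_{-3,-1}: single k=2 term ⇒ +0.033261;  D = -0.032281+0.008015i
d^3_{-2,-1}: k∈[1..2] ⇒ +0.008929 -0.165201 = -0.156272;  D = +0.046715+0.149126i
d^3_{-1,-1}: k∈[0..2] ⇒ +0.000928 -0.068703 +0.476681 = +0.408907;  D = +0.382146-0.145495i
d^3_{0,-1}: k∈[0..2] ⇒ -0.009781 +0.271452 -0.837073 = -0.575401;  D = -0.236724-0.524451i
d^3_{1,-1}: k∈[0..2] ⇒ +0.051527 -0.635575 +0.734967 = +0.150919;  D = -0.133570+0.070254i
d^3_{2,-1}: k∈[0..1] ⇒ -0.165201 +0.764139 = +0.598939;  D = -0.310203-0.512349i
d^3_{3,-1}: single k=0 term ⇒ +0.307697;  D = +0.253146-0.174912i
Y_3^{m'}(θ=1.2477,φ=3.7191) and Σ D·Y over m':
  (-0.0323+0.0080i)·(+0.0573+0.3511i)  (+0.0467+0.1491i)·(+0.1178-0.2669i)  (+0.3821-0.1455i)·(+0.1273-0.0830i)  (-0.2367-0.5245i)·(-0.2957+0.0000i)  (-0.1336+0.0703i)·(-0.1273-0.0830i)  (-0.3102-0.5123i)·(+0.1178+0.2669i)  (+0.2531-0.1749i)·(-0.0573+0.3511i)
Y_3^-1(R⁻¹ n̂) = +0.317191+0.056953i

Re=0.3172 Im=0.0570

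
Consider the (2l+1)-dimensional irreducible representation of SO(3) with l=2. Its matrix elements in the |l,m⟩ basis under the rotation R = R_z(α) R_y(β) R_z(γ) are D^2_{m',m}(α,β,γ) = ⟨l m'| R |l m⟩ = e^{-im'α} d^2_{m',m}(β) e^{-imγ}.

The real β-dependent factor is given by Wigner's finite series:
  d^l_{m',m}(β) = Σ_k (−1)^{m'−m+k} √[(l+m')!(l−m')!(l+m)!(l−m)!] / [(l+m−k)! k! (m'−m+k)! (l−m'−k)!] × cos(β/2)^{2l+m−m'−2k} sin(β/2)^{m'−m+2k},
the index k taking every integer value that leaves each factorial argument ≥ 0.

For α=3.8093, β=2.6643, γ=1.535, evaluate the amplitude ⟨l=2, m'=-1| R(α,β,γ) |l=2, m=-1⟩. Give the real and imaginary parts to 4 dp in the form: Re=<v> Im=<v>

First d^2_{-1,-1}(β=2.6643), then the phase factors e^{-i(-1)α} and e^{-i(-1)γ}:
Half-angle: c=0.236388, s=0.971659. N=√(1·6·1·6)=6.000000
The bounds max(0,m−m')=0 and min(l+m,l−m')=1 give 2 terms
  k=0: (−1)^0·6.0000/(6)·0.2364^4·0.9717^0 = +0.003122
  k=1: (−1)^1·6.0000/(2)·0.2364^2·0.9717^2 = -0.158270
d^2_{-1,-1}(2.6643) = +0.003122 -0.158270 = -0.155147
D = (-0.785243-0.619187i)·(-0.155147)·(+0.035789+0.999359i) = -0.091644+0.125188i

Re=-0.0916 Im=0.1252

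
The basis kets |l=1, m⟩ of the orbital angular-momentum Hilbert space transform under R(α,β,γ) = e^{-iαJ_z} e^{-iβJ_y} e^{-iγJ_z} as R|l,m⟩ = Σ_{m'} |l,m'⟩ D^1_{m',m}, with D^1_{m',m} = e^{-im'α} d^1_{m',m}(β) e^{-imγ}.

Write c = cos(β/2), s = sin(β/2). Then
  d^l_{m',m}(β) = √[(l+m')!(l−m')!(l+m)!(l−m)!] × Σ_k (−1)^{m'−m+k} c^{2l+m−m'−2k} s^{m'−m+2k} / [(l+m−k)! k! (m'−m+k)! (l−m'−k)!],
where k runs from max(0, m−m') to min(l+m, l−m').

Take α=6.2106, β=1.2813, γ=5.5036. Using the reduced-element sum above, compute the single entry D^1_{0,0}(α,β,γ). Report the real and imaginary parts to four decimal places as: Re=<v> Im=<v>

D^1_{0,0}(6.2106,1.2813,5.5036) = e^{-i·0·6.2106}·d^1_{0,0}(1.2813)·e^{-i·0·5.5036}. Compute d first:
c=cos(1.2813/2)=0.801707, s=sin(1.2813/2)=0.597717; N=√[1·1·1·1]=1.000000
The bounds max(0,m−m')=0 and min(l+m,l−m')=1 give 2 terms
  k=0: (−1)^0·1.0000/(1)·0.8017^2·0.5977^0 = +0.642735
  k=1: (−1)^1·1.0000/(1)·0.8017^0·0.5977^2 = -0.357265
d^1_{0,0}(1.2813) = +0.642735 -0.357265 = +0.285470
D = (+1.000000+0.000000i)·(+0.285470)·(+1.000000+0.000000i) = +0.285470+0.000000i

Re=0.2855 Im=0.0000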